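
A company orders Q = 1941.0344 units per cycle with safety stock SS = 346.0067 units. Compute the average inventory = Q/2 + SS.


Q/2 = 970.5172
Avg = 970.5172 + 346.0067 = 1316.5239

1316.5239 units


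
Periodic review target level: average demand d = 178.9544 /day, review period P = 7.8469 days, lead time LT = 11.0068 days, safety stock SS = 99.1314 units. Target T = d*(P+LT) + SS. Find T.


P + LT = 18.8537
d*(P+LT) = 178.9544 * 18.8537 = 3373.9526
T = 3373.9526 + 99.1314 = 3473.0840

3473.0840 units


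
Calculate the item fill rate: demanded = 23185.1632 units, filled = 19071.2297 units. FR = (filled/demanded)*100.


FR = 19071.2297 / 23185.1632 * 100 = 82.2562

82.2562%


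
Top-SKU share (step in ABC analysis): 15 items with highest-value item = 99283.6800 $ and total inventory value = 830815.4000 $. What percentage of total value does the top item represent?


Top item = 99283.6800
Total = 830815.4000
Percentage = 99283.6800 / 830815.4000 * 100 = 11.9501

11.9501%


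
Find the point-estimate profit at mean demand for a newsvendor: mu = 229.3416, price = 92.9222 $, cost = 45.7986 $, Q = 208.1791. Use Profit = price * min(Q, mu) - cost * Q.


Sales at mu = min(208.1791, 229.3416) = 208.1791
Revenue = 92.9222 * 208.1791 = 19344.4600
Total cost = 45.7986 * 208.1791 = 9534.3113
Profit = 19344.4600 - 9534.3113 = 9810.1486

9810.1486 $


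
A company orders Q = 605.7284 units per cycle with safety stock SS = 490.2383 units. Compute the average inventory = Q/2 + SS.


Q/2 = 302.8642
Avg = 302.8642 + 490.2383 = 793.1025

793.1025 units


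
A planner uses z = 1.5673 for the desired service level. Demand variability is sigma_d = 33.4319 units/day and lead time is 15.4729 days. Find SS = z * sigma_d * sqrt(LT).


sqrt(LT) = sqrt(15.4729) = 3.9336
SS = 1.5673 * 33.4319 * 3.9336 = 206.1100

206.1100 units


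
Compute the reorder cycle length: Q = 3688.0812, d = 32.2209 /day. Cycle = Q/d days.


Cycle = 3688.0812 / 32.2209 = 114.4624

114.4624 days


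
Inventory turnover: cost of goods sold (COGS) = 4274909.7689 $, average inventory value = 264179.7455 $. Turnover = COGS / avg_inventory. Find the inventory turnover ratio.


Turnover = 4274909.7689 / 264179.7455 = 16.1818

16.1818


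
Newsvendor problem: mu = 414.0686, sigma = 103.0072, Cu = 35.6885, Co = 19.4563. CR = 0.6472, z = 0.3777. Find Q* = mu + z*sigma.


CR = Cu/(Cu+Co) = 35.6885/(35.6885+19.4563) = 0.6472
z = 0.3777
Q* = 414.0686 + 0.3777 * 103.0072 = 452.9744

452.9744 units


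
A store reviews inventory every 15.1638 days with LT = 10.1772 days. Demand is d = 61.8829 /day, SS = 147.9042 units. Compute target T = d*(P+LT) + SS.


P + LT = 25.3410
d*(P+LT) = 61.8829 * 25.3410 = 1568.1746
T = 1568.1746 + 147.9042 = 1716.0788

1716.0788 units


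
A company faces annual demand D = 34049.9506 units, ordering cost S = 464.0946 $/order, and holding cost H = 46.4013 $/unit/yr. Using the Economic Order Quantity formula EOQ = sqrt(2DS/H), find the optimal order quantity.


2*D*S = 2 * 34049.9506 * 464.0946 = 31604796.4075
2*D*S/H = 681118.7705
EOQ = sqrt(681118.7705) = 825.2992

825.2992 units


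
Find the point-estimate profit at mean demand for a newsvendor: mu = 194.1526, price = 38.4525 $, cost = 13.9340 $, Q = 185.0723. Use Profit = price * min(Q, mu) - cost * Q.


Sales at mu = min(185.0723, 194.1526) = 185.0723
Revenue = 38.4525 * 185.0723 = 7116.4926
Total cost = 13.9340 * 185.0723 = 2578.7974
Profit = 7116.4926 - 2578.7974 = 4537.6952

4537.6952 $


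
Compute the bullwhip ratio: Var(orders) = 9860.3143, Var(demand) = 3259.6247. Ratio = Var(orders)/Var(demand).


BW = 9860.3143 / 3259.6247 = 3.0250

3.0250


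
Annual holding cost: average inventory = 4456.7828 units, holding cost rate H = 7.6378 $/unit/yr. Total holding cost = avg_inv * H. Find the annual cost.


Cost = 4456.7828 * 7.6378 = 34040.0157

34040.0157 $/yr


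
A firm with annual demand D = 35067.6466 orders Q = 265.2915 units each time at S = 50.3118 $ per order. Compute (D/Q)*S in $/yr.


Number of orders = D/Q = 132.1853
Cost = 132.1853 * 50.3118 = 6650.4823

6650.4823 $/yr


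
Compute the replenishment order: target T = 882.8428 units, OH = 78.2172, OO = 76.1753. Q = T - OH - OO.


Inventory position = OH + OO = 78.2172 + 76.1753 = 154.3925
Q = 882.8428 - 154.3925 = 728.4503

728.4503 units


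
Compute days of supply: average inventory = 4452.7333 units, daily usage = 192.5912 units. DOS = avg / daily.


DOS = 4452.7333 / 192.5912 = 23.1201

23.1201 days


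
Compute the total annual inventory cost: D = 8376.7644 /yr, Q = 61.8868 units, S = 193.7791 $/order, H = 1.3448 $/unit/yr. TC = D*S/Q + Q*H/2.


Ordering cost = D*S/Q = 26229.2099
Holding cost = Q*H/2 = 41.6127
TC = 26229.2099 + 41.6127 = 26270.8226

26270.8226 $/yr


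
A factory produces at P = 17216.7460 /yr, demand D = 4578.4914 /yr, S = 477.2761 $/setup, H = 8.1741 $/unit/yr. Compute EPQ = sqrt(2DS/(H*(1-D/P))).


1 - D/P = 1 - 0.2659 = 0.7341
H*(1-D/P) = 6.0003
2DS = 4370409.0386
EPQ = sqrt(728360.0407) = 853.4401

853.4401 units


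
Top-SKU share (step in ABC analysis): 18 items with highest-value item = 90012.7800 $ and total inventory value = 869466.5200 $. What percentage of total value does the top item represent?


Top item = 90012.7800
Total = 869466.5200
Percentage = 90012.7800 / 869466.5200 * 100 = 10.3526

10.3526%


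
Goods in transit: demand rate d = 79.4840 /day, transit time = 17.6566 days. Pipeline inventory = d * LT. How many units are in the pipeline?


Pipeline = 79.4840 * 17.6566 = 1403.4172

1403.4172 units


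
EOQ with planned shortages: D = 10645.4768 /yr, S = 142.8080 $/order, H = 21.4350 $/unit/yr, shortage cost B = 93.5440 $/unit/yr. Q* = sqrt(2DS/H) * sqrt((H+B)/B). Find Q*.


sqrt(2DS/H) = 376.6275
sqrt((H+B)/B) = 1.1087
Q* = 376.6275 * 1.1087 = 417.5547

417.5547 units


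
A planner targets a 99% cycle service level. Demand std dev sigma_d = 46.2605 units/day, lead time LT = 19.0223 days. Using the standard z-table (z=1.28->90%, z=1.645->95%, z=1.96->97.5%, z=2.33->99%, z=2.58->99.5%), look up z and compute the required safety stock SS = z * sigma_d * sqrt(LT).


From the table, SL = 99% corresponds to z = 2.33
sqrt(LT) = sqrt(19.0223) = 4.3615
SS = 2.33 * 46.2605 * 4.3615 = 470.1081

470.1081 units


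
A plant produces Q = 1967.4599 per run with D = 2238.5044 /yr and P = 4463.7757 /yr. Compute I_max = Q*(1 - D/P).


D/P = 0.5015
1 - D/P = 0.4985
I_max = 1967.4599 * 0.4985 = 980.8136

980.8136 units


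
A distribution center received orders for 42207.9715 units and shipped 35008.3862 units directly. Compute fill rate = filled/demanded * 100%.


FR = 35008.3862 / 42207.9715 * 100 = 82.9426

82.9426%


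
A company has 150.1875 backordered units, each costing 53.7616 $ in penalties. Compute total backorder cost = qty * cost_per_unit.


Total = 150.1875 * 53.7616 = 8074.3203

8074.3203 $


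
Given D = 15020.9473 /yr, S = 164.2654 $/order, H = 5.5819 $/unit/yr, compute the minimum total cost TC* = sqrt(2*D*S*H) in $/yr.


2*D*S*H = 27545804.7927
TC* = sqrt(27545804.7927) = 5248.4097

5248.4097 $/yr


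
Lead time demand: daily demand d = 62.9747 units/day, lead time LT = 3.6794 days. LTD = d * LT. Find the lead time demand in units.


LTD = 62.9747 * 3.6794 = 231.7091

231.7091 units


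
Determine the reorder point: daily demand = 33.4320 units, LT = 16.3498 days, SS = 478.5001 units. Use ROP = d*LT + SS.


d*LT = 33.4320 * 16.3498 = 546.6065
ROP = 546.6065 + 478.5001 = 1025.1066

1025.1066 units


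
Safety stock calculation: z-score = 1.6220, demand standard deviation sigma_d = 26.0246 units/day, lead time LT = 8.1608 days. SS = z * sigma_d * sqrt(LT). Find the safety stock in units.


sqrt(LT) = sqrt(8.1608) = 2.8567
SS = 1.6220 * 26.0246 * 2.8567 = 120.5872

120.5872 units


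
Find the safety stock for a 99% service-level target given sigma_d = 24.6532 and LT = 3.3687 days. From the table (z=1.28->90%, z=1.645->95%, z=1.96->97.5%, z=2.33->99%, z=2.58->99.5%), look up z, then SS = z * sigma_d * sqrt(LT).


From the table, SL = 99% corresponds to z = 2.33
sqrt(LT) = sqrt(3.3687) = 1.8354
SS = 2.33 * 24.6532 * 1.8354 = 105.4291

105.4291 units


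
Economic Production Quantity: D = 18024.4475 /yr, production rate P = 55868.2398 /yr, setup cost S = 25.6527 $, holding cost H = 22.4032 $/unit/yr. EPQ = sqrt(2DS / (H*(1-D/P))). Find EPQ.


1 - D/P = 1 - 0.3226 = 0.6774
H*(1-D/P) = 15.1754
2DS = 924751.4888
EPQ = sqrt(60937.5966) = 246.8554

246.8554 units


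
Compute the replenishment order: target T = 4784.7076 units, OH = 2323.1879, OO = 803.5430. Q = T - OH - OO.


Inventory position = OH + OO = 2323.1879 + 803.5430 = 3126.7309
Q = 4784.7076 - 3126.7309 = 1657.9767

1657.9767 units


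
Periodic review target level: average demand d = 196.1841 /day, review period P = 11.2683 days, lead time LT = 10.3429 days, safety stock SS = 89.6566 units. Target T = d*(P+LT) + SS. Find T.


P + LT = 21.6112
d*(P+LT) = 196.1841 * 21.6112 = 4239.7738
T = 4239.7738 + 89.6566 = 4329.4304

4329.4304 units


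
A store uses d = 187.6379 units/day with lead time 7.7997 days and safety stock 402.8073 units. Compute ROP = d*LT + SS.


d*LT = 187.6379 * 7.7997 = 1463.5193
ROP = 1463.5193 + 402.8073 = 1866.3266

1866.3266 units


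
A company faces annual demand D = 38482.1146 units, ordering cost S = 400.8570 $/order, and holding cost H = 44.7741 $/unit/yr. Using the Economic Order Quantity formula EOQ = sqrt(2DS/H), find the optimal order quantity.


2*D*S = 2 * 38482.1146 * 400.8570 = 30851650.0244
2*D*S/H = 689051.2601
EOQ = sqrt(689051.2601) = 830.0911

830.0911 units


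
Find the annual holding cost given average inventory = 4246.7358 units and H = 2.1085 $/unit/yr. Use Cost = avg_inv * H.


Cost = 4246.7358 * 2.1085 = 8954.2424

8954.2424 $/yr


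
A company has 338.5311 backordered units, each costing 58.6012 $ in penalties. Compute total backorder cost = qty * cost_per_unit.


Total = 338.5311 * 58.6012 = 19838.3287

19838.3287 $


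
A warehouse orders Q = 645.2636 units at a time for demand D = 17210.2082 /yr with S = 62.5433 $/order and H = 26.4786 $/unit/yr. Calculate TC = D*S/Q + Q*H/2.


Ordering cost = D*S/Q = 1668.1295
Holding cost = Q*H/2 = 8542.8384
TC = 1668.1295 + 8542.8384 = 10210.9678

10210.9678 $/yr


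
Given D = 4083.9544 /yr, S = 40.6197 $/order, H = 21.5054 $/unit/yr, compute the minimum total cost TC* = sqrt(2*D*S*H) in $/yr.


2*D*S*H = 7135018.7105
TC* = sqrt(7135018.7105) = 2671.1456

2671.1456 $/yr


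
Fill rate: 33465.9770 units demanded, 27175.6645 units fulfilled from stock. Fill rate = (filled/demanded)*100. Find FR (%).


FR = 27175.6645 / 33465.9770 * 100 = 81.2039

81.2039%


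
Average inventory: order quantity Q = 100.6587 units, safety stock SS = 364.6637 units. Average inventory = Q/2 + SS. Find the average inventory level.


Q/2 = 50.3293
Avg = 50.3293 + 364.6637 = 414.9930

414.9930 units


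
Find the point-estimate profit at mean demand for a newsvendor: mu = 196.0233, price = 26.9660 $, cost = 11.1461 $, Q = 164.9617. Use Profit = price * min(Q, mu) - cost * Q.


Sales at mu = min(164.9617, 196.0233) = 164.9617
Revenue = 26.9660 * 164.9617 = 4448.3572
Total cost = 11.1461 * 164.9617 = 1838.6796
Profit = 4448.3572 - 1838.6796 = 2609.6776

2609.6776 $


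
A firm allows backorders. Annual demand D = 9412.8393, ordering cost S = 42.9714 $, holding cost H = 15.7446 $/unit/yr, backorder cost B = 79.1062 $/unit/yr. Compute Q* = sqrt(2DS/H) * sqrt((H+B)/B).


sqrt(2DS/H) = 226.6727
sqrt((H+B)/B) = 1.0950
Q* = 226.6727 * 1.0950 = 248.2073

248.2073 units


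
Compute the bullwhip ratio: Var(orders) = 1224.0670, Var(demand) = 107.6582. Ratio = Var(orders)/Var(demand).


BW = 1224.0670 / 107.6582 = 11.3699

11.3699


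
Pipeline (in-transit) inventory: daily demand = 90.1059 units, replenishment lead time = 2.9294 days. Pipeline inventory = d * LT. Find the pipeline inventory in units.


Pipeline = 90.1059 * 2.9294 = 263.9562

263.9562 units


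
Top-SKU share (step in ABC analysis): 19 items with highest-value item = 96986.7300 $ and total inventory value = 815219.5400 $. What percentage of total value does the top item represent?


Top item = 96986.7300
Total = 815219.5400
Percentage = 96986.7300 / 815219.5400 * 100 = 11.8970

11.8970%


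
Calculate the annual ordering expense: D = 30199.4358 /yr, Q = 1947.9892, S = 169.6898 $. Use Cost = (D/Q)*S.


Number of orders = D/Q = 15.5029
Cost = 15.5029 * 169.6898 = 2630.6800

2630.6800 $/yr


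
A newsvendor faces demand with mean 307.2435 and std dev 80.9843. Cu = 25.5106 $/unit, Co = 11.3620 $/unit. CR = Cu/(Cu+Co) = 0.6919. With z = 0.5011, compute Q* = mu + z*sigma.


CR = Cu/(Cu+Co) = 25.5106/(25.5106+11.3620) = 0.6919
z = 0.5011
Q* = 307.2435 + 0.5011 * 80.9843 = 347.8247

347.8247 units


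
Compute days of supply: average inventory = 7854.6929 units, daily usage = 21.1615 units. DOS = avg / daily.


DOS = 7854.6929 / 21.1615 = 371.1785

371.1785 days


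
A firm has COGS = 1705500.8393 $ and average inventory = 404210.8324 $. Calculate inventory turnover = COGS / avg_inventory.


Turnover = 1705500.8393 / 404210.8324 = 4.2193

4.2193


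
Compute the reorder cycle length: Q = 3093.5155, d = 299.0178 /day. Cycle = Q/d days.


Cycle = 3093.5155 / 299.0178 = 10.3456

10.3456 days


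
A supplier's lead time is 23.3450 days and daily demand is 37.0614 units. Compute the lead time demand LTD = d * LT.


LTD = 37.0614 * 23.3450 = 865.1984

865.1984 units


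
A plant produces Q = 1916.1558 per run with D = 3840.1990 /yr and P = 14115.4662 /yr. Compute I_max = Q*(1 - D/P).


D/P = 0.2721
1 - D/P = 0.7279
I_max = 1916.1558 * 0.7279 = 1394.8539

1394.8539 units


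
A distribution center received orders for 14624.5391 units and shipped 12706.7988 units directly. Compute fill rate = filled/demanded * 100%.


FR = 12706.7988 / 14624.5391 * 100 = 86.8868

86.8868%


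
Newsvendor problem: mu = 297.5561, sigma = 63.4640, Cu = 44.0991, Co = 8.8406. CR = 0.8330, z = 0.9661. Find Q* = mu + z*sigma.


CR = Cu/(Cu+Co) = 44.0991/(44.0991+8.8406) = 0.8330
z = 0.9661
Q* = 297.5561 + 0.9661 * 63.4640 = 358.8687

358.8687 units


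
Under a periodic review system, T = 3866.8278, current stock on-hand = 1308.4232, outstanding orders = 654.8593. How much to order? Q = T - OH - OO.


Inventory position = OH + OO = 1308.4232 + 654.8593 = 1963.2825
Q = 3866.8278 - 1963.2825 = 1903.5453

1903.5453 units


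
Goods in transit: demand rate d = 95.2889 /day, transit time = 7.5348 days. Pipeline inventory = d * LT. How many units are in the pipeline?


Pipeline = 95.2889 * 7.5348 = 717.9828

717.9828 units


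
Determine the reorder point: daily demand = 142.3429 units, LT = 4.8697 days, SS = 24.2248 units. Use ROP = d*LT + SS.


d*LT = 142.3429 * 4.8697 = 693.1672
ROP = 693.1672 + 24.2248 = 717.3920

717.3920 units


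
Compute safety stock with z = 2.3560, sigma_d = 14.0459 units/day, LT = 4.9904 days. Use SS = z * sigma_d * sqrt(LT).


sqrt(LT) = sqrt(4.9904) = 2.2339
SS = 2.3560 * 14.0459 * 2.2339 = 73.9252

73.9252 units


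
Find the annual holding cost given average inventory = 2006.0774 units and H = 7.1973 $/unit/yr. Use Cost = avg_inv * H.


Cost = 2006.0774 * 7.1973 = 14438.3409

14438.3409 $/yr


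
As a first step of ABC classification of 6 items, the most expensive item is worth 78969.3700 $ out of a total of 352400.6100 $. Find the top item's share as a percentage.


Top item = 78969.3700
Total = 352400.6100
Percentage = 78969.3700 / 352400.6100 * 100 = 22.4090

22.4090%


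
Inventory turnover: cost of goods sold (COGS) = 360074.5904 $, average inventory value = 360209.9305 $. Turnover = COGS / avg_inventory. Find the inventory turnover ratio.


Turnover = 360074.5904 / 360209.9305 = 0.9996

0.9996


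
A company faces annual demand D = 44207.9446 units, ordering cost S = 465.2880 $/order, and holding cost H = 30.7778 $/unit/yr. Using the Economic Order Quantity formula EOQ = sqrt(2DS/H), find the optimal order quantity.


2*D*S = 2 * 44207.9446 * 465.2880 = 41138852.2541
2*D*S/H = 1336640.4439
EOQ = sqrt(1336640.4439) = 1156.1317

1156.1317 units


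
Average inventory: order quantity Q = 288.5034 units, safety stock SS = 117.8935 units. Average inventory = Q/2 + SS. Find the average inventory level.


Q/2 = 144.2517
Avg = 144.2517 + 117.8935 = 262.1452

262.1452 units


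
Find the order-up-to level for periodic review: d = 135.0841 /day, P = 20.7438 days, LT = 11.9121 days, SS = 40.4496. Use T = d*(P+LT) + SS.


P + LT = 32.6559
d*(P+LT) = 135.0841 * 32.6559 = 4411.2929
T = 4411.2929 + 40.4496 = 4451.7425

4451.7425 units


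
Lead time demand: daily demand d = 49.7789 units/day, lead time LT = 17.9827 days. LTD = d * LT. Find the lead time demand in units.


LTD = 49.7789 * 17.9827 = 895.1590

895.1590 units


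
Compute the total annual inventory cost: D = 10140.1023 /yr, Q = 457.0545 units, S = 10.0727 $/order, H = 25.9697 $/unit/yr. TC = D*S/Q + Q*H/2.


Ordering cost = D*S/Q = 223.4705
Holding cost = Q*H/2 = 5934.7841
TC = 223.4705 + 5934.7841 = 6158.2546

6158.2546 $/yr


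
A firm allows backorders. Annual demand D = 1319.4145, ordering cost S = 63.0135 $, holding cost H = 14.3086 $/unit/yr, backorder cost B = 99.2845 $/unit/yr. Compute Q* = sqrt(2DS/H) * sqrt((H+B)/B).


sqrt(2DS/H) = 107.8013
sqrt((H+B)/B) = 1.0696
Q* = 107.8013 * 1.0696 = 115.3079

115.3079 units


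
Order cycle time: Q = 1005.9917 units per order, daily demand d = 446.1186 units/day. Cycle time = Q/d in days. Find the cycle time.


Cycle = 1005.9917 / 446.1186 = 2.2550

2.2550 days


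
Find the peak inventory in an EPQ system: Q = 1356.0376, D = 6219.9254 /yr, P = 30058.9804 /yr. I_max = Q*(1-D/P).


D/P = 0.2069
1 - D/P = 0.7931
I_max = 1356.0376 * 0.7931 = 1075.4408

1075.4408 units


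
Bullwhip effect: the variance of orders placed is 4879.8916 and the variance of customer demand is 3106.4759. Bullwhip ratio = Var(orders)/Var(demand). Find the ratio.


BW = 4879.8916 / 3106.4759 = 1.5709

1.5709


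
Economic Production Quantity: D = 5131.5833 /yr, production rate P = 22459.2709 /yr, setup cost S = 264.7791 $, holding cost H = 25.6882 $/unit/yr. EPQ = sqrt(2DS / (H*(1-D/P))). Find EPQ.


1 - D/P = 1 - 0.2285 = 0.7715
H*(1-D/P) = 19.8189
2DS = 2717472.0155
EPQ = sqrt(137115.4681) = 370.2911

370.2911 units


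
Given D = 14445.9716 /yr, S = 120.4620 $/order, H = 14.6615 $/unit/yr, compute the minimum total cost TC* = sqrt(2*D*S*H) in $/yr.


2*D*S*H = 51027609.8693
TC* = sqrt(51027609.8693) = 7143.3612

7143.3612 $/yr


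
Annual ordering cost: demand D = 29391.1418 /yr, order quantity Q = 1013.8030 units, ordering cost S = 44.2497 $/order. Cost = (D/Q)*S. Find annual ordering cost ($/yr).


Number of orders = D/Q = 28.9910
Cost = 28.9910 * 44.2497 = 1282.8421

1282.8421 $/yr


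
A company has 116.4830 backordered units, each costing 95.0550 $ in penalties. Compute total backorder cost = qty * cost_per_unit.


Total = 116.4830 * 95.0550 = 11072.2916

11072.2916 $


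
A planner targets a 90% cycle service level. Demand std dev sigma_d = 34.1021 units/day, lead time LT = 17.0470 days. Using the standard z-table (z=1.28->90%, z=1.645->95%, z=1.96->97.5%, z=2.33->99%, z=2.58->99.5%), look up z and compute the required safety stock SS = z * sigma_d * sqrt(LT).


From the table, SL = 90% corresponds to z = 1.28
sqrt(LT) = sqrt(17.0470) = 4.1288
SS = 1.28 * 34.1021 * 4.1288 = 180.2250

180.2250 units


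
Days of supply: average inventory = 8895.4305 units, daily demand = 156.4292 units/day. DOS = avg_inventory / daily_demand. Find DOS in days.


DOS = 8895.4305 / 156.4292 = 56.8655

56.8655 days


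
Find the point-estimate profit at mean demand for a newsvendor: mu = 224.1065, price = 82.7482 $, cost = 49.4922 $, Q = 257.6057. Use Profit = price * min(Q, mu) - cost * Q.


Sales at mu = min(257.6057, 224.1065) = 224.1065
Revenue = 82.7482 * 224.1065 = 18544.4095
Total cost = 49.4922 * 257.6057 = 12749.4728
Profit = 18544.4095 - 12749.4728 = 5794.9367

5794.9367 $


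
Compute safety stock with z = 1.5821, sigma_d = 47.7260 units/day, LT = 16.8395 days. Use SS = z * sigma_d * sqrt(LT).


sqrt(LT) = sqrt(16.8395) = 4.1036
SS = 1.5821 * 47.7260 * 4.1036 = 309.8515

309.8515 units


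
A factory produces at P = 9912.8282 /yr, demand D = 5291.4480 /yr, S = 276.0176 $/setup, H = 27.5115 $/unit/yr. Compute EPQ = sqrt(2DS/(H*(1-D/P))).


1 - D/P = 1 - 0.5338 = 0.4662
H*(1-D/P) = 12.8259
2DS = 2921065.5550
EPQ = sqrt(227747.1305) = 477.2286

477.2286 units


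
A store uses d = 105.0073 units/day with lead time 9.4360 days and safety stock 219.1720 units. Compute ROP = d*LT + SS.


d*LT = 105.0073 * 9.4360 = 990.8489
ROP = 990.8489 + 219.1720 = 1210.0209

1210.0209 units


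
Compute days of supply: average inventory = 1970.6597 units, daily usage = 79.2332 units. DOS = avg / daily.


DOS = 1970.6597 / 79.2332 = 24.8716

24.8716 days


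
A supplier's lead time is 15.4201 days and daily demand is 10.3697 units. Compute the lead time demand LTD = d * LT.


LTD = 10.3697 * 15.4201 = 159.9018

159.9018 units


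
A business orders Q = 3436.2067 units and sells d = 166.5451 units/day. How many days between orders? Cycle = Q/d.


Cycle = 3436.2067 / 166.5451 = 20.6323

20.6323 days


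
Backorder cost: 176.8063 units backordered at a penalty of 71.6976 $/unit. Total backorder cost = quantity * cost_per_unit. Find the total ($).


Total = 176.8063 * 71.6976 = 12676.5874

12676.5874 $


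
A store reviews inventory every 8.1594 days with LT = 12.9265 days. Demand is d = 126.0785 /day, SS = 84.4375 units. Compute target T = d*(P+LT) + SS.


P + LT = 21.0859
d*(P+LT) = 126.0785 * 21.0859 = 2658.4786
T = 2658.4786 + 84.4375 = 2742.9161

2742.9161 units


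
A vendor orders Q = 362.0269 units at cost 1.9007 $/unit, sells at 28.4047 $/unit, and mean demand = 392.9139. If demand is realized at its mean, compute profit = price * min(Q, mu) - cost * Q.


Sales at mu = min(362.0269, 392.9139) = 362.0269
Revenue = 28.4047 * 362.0269 = 10283.2655
Total cost = 1.9007 * 362.0269 = 688.1045
Profit = 10283.2655 - 688.1045 = 9595.1610

9595.1610 $


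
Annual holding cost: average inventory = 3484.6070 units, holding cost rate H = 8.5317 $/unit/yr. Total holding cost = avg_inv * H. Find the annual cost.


Cost = 3484.6070 * 8.5317 = 29729.6215

29729.6215 $/yr


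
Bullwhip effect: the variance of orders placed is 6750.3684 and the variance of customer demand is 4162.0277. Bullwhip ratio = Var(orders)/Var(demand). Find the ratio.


BW = 6750.3684 / 4162.0277 = 1.6219

1.6219


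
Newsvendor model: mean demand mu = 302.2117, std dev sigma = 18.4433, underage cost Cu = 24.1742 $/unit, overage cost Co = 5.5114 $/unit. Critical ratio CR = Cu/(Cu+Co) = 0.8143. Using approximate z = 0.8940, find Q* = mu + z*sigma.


CR = Cu/(Cu+Co) = 24.1742/(24.1742+5.5114) = 0.8143
z = 0.8940
Q* = 302.2117 + 0.8940 * 18.4433 = 318.7000

318.7000 units


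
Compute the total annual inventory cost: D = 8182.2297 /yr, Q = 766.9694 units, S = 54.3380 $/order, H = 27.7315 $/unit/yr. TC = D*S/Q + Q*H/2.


Ordering cost = D*S/Q = 579.6920
Holding cost = Q*H/2 = 10634.6060
TC = 579.6920 + 10634.6060 = 11214.2979

11214.2979 $/yr


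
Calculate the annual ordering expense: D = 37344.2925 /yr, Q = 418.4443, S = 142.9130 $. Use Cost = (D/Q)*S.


Number of orders = D/Q = 89.2456
Cost = 89.2456 * 142.9130 = 12754.3496

12754.3496 $/yr


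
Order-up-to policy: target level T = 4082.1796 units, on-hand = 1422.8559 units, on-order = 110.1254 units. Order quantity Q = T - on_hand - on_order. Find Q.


Inventory position = OH + OO = 1422.8559 + 110.1254 = 1532.9813
Q = 4082.1796 - 1532.9813 = 2549.1983

2549.1983 units


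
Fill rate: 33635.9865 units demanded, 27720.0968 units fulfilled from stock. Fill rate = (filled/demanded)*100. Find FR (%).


FR = 27720.0968 / 33635.9865 * 100 = 82.4120

82.4120%


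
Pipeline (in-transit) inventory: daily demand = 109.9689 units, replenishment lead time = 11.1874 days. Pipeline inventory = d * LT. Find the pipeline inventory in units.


Pipeline = 109.9689 * 11.1874 = 1230.2661

1230.2661 units


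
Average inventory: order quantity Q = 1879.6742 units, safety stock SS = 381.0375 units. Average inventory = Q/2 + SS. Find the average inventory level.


Q/2 = 939.8371
Avg = 939.8371 + 381.0375 = 1320.8746

1320.8746 units


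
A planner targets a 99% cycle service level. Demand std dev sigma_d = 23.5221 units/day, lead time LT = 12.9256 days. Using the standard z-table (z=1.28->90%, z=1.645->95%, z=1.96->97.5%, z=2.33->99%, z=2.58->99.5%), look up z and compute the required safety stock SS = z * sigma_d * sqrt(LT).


From the table, SL = 99% corresponds to z = 2.33
sqrt(LT) = sqrt(12.9256) = 3.5952
SS = 2.33 * 23.5221 * 3.5952 = 197.0413

197.0413 units


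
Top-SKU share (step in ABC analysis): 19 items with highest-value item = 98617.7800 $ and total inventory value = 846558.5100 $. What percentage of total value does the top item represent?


Top item = 98617.7800
Total = 846558.5100
Percentage = 98617.7800 / 846558.5100 * 100 = 11.6493

11.6493%


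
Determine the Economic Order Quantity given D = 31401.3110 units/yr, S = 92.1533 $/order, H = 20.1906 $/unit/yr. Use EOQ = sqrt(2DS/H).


2*D*S = 2 * 31401.3110 * 92.1533 = 5787468.8660
2*D*S/H = 286641.7474
EOQ = sqrt(286641.7474) = 535.3893

535.3893 units


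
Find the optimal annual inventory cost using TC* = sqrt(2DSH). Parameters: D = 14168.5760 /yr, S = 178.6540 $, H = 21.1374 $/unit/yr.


2*D*S*H = 107009050.3806
TC* = sqrt(107009050.3806) = 10344.5179

10344.5179 $/yr


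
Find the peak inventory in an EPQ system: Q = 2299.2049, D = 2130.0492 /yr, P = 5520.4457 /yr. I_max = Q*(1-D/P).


D/P = 0.3858
1 - D/P = 0.6142
I_max = 2299.2049 * 0.6142 = 1412.0628

1412.0628 units


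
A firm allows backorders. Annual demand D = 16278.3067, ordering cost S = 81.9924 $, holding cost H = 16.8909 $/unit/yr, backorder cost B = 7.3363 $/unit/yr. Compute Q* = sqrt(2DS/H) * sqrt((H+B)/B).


sqrt(2DS/H) = 397.5393
sqrt((H+B)/B) = 1.8172
Q* = 397.5393 * 1.8172 = 722.4255

722.4255 units


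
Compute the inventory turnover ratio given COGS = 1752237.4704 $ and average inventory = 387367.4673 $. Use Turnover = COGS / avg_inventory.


Turnover = 1752237.4704 / 387367.4673 = 4.5235

4.5235


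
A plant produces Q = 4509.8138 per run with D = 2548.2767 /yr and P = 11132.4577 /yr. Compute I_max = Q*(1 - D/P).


D/P = 0.2289
1 - D/P = 0.7711
I_max = 4509.8138 * 0.7711 = 3477.4943

3477.4943 units


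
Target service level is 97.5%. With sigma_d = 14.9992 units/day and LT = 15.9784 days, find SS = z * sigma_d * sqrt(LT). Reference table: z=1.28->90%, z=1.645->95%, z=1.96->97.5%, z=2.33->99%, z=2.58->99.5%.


From the table, SL = 97.5% corresponds to z = 1.96
sqrt(LT) = sqrt(15.9784) = 3.9973
SS = 1.96 * 14.9992 * 3.9973 = 117.5143

117.5143 units


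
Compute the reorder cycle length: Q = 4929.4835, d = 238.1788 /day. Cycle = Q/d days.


Cycle = 4929.4835 / 238.1788 = 20.6966

20.6966 days


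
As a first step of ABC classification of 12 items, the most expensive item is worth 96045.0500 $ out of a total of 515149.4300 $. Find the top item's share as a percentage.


Top item = 96045.0500
Total = 515149.4300
Percentage = 96045.0500 / 515149.4300 * 100 = 18.6441

18.6441%


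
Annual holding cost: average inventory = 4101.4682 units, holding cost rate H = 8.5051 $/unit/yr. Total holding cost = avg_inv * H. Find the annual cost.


Cost = 4101.4682 * 8.5051 = 34883.3972

34883.3972 $/yr


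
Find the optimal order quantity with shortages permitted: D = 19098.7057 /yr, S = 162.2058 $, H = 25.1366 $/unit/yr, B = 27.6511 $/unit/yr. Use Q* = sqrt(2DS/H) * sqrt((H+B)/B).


sqrt(2DS/H) = 496.4744
sqrt((H+B)/B) = 1.3817
Q* = 496.4744 * 1.3817 = 685.9730

685.9730 units


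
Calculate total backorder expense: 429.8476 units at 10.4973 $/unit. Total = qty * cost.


Total = 429.8476 * 10.4973 = 4512.2392

4512.2392 $


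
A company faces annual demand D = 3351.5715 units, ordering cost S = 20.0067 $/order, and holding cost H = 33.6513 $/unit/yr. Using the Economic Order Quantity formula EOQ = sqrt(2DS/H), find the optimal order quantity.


2*D*S = 2 * 3351.5715 * 20.0067 = 134107.7711
2*D*S/H = 3985.2181
EOQ = sqrt(3985.2181) = 63.1286

63.1286 units


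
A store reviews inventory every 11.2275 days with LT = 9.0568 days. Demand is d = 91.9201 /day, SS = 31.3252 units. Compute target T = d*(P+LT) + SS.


P + LT = 20.2843
d*(P+LT) = 91.9201 * 20.2843 = 1864.5349
T = 1864.5349 + 31.3252 = 1895.8601

1895.8601 units


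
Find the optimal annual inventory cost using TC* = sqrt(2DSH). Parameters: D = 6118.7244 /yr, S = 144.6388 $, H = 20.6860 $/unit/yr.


2*D*S*H = 36614424.9878
TC* = sqrt(36614424.9878) = 6050.9855

6050.9855 $/yr


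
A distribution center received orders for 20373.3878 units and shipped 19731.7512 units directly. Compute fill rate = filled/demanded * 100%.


FR = 19731.7512 / 20373.3878 * 100 = 96.8506

96.8506%


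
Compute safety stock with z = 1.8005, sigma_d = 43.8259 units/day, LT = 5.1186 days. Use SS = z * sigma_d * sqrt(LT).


sqrt(LT) = sqrt(5.1186) = 2.2624
SS = 1.8005 * 43.8259 * 2.2624 = 178.5252

178.5252 units


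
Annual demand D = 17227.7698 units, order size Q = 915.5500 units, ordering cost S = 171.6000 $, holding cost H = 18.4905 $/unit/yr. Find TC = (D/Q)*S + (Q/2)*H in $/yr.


Ordering cost = D*S/Q = 3228.9720
Holding cost = Q*H/2 = 8464.4886
TC = 3228.9720 + 8464.4886 = 11693.4606

11693.4606 $/yr


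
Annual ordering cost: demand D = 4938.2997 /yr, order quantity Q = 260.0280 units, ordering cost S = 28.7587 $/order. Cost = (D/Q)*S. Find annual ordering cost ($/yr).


Number of orders = D/Q = 18.9914
Cost = 18.9914 * 28.7587 = 546.1684

546.1684 $/yr


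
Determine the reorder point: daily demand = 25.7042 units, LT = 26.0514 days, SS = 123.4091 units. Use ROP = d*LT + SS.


d*LT = 25.7042 * 26.0514 = 669.6304
ROP = 669.6304 + 123.4091 = 793.0395

793.0395 units


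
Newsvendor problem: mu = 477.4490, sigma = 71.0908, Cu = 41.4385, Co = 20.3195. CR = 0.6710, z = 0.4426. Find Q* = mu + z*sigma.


CR = Cu/(Cu+Co) = 41.4385/(41.4385+20.3195) = 0.6710
z = 0.4426
Q* = 477.4490 + 0.4426 * 71.0908 = 508.9138

508.9138 units


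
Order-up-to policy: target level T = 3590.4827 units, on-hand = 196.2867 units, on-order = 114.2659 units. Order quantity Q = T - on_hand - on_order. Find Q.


Inventory position = OH + OO = 196.2867 + 114.2659 = 310.5526
Q = 3590.4827 - 310.5526 = 3279.9301

3279.9301 units


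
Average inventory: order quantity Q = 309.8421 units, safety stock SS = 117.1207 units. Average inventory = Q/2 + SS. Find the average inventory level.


Q/2 = 154.9211
Avg = 154.9211 + 117.1207 = 272.0417

272.0417 units


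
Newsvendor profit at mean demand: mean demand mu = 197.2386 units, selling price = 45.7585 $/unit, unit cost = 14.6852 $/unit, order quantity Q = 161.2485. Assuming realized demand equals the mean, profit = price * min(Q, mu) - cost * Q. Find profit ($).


Sales at mu = min(161.2485, 197.2386) = 161.2485
Revenue = 45.7585 * 161.2485 = 7378.4895
Total cost = 14.6852 * 161.2485 = 2367.9665
Profit = 7378.4895 - 2367.9665 = 5010.5230

5010.5230 $


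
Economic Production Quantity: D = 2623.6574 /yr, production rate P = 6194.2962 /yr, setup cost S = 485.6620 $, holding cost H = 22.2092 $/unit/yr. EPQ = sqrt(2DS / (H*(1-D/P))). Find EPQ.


1 - D/P = 1 - 0.4236 = 0.5764
H*(1-D/P) = 12.8023
2DS = 2548421.4004
EPQ = sqrt(199060.1730) = 446.1616

446.1616 units


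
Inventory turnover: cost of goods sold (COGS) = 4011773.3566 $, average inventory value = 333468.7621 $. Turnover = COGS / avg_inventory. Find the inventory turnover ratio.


Turnover = 4011773.3566 / 333468.7621 = 12.0304

12.0304


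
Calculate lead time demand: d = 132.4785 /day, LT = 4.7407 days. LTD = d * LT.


LTD = 132.4785 * 4.7407 = 628.0408

628.0408 units


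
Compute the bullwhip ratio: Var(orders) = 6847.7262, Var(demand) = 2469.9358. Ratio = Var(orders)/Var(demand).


BW = 6847.7262 / 2469.9358 = 2.7724

2.7724


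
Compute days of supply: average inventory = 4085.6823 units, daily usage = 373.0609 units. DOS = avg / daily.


DOS = 4085.6823 / 373.0609 = 10.9518

10.9518 days


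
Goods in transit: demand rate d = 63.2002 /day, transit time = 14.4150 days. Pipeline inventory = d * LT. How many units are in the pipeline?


Pipeline = 63.2002 * 14.4150 = 911.0309

911.0309 units


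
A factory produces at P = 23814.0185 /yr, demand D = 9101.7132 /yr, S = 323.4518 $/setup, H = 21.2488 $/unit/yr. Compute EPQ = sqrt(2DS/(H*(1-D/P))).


1 - D/P = 1 - 0.3822 = 0.6178
H*(1-D/P) = 13.1275
2DS = 5887931.0352
EPQ = sqrt(448518.3996) = 669.7152

669.7152 units


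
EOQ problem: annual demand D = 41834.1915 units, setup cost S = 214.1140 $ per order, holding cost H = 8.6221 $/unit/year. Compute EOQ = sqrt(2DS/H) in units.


2*D*S = 2 * 41834.1915 * 214.1140 = 17914572.1577
2*D*S/H = 2077750.4503
EOQ = sqrt(2077750.4503) = 1441.4404

1441.4404 units


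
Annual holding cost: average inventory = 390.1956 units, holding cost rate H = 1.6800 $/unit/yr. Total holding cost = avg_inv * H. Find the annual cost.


Cost = 390.1956 * 1.6800 = 655.5286

655.5286 $/yr


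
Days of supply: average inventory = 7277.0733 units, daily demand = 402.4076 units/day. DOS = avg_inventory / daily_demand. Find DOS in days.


DOS = 7277.0733 / 402.4076 = 18.0838

18.0838 days


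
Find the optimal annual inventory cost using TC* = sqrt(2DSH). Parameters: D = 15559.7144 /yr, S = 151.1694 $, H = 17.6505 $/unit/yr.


2*D*S*H = 83033342.1104
TC* = sqrt(83033342.1104) = 9112.2633

9112.2633 $/yr


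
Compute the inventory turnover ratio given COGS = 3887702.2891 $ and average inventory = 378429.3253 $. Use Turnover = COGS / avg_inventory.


Turnover = 3887702.2891 / 378429.3253 = 10.2733

10.2733


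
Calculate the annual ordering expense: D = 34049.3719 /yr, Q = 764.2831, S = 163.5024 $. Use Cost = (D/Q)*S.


Number of orders = D/Q = 44.5507
Cost = 44.5507 * 163.5024 = 7284.1517

7284.1517 $/yr


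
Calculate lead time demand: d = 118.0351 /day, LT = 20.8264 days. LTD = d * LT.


LTD = 118.0351 * 20.8264 = 2458.2462

2458.2462 units


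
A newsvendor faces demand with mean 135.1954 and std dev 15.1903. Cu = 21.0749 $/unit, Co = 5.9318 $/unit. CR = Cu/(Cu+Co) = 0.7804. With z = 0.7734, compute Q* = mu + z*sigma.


CR = Cu/(Cu+Co) = 21.0749/(21.0749+5.9318) = 0.7804
z = 0.7734
Q* = 135.1954 + 0.7734 * 15.1903 = 146.9436

146.9436 units


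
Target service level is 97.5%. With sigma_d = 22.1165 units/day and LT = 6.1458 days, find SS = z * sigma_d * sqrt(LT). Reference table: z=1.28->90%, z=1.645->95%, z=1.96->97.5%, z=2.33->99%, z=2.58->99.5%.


From the table, SL = 97.5% corresponds to z = 1.96
sqrt(LT) = sqrt(6.1458) = 2.4791
SS = 1.96 * 22.1165 * 2.4791 = 107.4637

107.4637 units


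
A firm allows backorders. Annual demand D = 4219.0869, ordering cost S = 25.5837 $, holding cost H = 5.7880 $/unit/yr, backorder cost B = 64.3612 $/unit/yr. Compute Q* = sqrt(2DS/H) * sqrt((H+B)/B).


sqrt(2DS/H) = 193.1264
sqrt((H+B)/B) = 1.0440
Q* = 193.1264 * 1.0440 = 201.6234

201.6234 units


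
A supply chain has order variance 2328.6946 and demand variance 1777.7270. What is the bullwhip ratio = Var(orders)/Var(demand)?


BW = 2328.6946 / 1777.7270 = 1.3099

1.3099


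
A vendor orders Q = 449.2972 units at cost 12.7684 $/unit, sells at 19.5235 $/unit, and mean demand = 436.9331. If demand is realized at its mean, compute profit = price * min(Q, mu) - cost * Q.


Sales at mu = min(449.2972, 436.9331) = 436.9331
Revenue = 19.5235 * 436.9331 = 8530.4634
Total cost = 12.7684 * 449.2972 = 5736.8064
Profit = 8530.4634 - 5736.8064 = 2793.6570

2793.6570 $


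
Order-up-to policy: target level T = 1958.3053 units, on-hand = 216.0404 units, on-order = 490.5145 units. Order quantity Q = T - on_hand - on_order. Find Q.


Inventory position = OH + OO = 216.0404 + 490.5145 = 706.5549
Q = 1958.3053 - 706.5549 = 1251.7504

1251.7504 units


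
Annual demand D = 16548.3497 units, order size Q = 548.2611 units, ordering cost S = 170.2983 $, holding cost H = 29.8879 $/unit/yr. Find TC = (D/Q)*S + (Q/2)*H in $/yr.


Ordering cost = D*S/Q = 5140.1710
Holding cost = Q*H/2 = 8193.1865
TC = 5140.1710 + 8193.1865 = 13333.3575

13333.3575 $/yr


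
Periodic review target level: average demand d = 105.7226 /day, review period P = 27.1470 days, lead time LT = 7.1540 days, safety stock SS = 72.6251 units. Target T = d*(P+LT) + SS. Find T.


P + LT = 34.3010
d*(P+LT) = 105.7226 * 34.3010 = 3626.3909
T = 3626.3909 + 72.6251 = 3699.0160

3699.0160 units


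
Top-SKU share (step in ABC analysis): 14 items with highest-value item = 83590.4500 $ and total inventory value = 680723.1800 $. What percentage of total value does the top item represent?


Top item = 83590.4500
Total = 680723.1800
Percentage = 83590.4500 / 680723.1800 * 100 = 12.2797

12.2797%


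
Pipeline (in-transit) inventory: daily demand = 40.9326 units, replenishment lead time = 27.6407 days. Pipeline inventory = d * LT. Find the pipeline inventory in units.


Pipeline = 40.9326 * 27.6407 = 1131.4057

1131.4057 units


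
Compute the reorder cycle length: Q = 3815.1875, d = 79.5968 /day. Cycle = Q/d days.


Cycle = 3815.1875 / 79.5968 = 47.9314

47.9314 days


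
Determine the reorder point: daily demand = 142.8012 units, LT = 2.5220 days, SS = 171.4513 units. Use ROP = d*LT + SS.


d*LT = 142.8012 * 2.5220 = 360.1446
ROP = 360.1446 + 171.4513 = 531.5959

531.5959 units


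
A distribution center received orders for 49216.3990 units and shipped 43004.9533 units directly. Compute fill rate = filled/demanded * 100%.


FR = 43004.9533 / 49216.3990 * 100 = 87.3793

87.3793%


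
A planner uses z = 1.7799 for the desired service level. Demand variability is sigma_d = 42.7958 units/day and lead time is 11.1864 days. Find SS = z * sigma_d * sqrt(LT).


sqrt(LT) = sqrt(11.1864) = 3.3446
SS = 1.7799 * 42.7958 * 3.3446 = 254.7663

254.7663 units


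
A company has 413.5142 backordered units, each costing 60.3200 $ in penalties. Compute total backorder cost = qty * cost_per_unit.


Total = 413.5142 * 60.3200 = 24943.1765

24943.1765 $


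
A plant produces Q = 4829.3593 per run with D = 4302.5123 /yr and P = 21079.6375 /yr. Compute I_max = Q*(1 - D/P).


D/P = 0.2041
1 - D/P = 0.7959
I_max = 4829.3593 * 0.7959 = 3843.6508

3843.6508 units


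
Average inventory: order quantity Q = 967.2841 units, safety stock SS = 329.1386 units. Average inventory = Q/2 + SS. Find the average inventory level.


Q/2 = 483.6420
Avg = 483.6420 + 329.1386 = 812.7806

812.7806 units


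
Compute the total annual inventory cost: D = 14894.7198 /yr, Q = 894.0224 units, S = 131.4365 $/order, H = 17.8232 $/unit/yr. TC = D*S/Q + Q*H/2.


Ordering cost = D*S/Q = 2189.7772
Holding cost = Q*H/2 = 7967.1700
TC = 2189.7772 + 7967.1700 = 10156.9472

10156.9472 $/yr


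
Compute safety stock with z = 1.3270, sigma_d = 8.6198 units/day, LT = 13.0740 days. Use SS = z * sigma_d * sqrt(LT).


sqrt(LT) = sqrt(13.0740) = 3.6158
SS = 1.3270 * 8.6198 * 3.6158 = 41.3592

41.3592 units
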